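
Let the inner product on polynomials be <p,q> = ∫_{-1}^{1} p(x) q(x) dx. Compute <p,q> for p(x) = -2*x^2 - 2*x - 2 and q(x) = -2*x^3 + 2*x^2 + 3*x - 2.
<p,q> = 4

Expand the product: p(x)·q(x) = 4*x^5 - 6*x^3 - 6*x^2 - 2*x + 4.
∫_{-1}^{1} of each monomial x^k gives [2/(k+1) if k even, 0 if k odd]. Integrating term-by-term (or equivalently evaluating the antiderivative F(x) = 2*x^6/3 - 3*x^4/2 - 2*x^3 - x^2 + 4*x at the endpoints):
  F(1) − F(−1) = 1/6 − (-23/6) = 4.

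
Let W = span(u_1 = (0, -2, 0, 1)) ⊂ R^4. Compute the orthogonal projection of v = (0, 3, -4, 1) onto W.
proj_W(v) = (0, 2, 0, -1)

Set up U = [u_1 | ... | u_1] ∈ R^(4×1). The projector onto W = col(U) is P = U (U^T U)^(-1) U^T.
Compute U^T U =
  [5],
and U^T v = (-5).
Solve U^T U · c = U^T v for the coefficients: c = (-1). The projection is proj_W(v) = U c.
Check: (v - proj_W(v)) · u_1 = 0  (should be 0).
Result: proj_W(v) = (0, 2, 0, -1).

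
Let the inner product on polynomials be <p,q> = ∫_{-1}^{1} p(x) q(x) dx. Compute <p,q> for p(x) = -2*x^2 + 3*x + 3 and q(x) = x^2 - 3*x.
<p,q> = -24/5

Expand the product: p(x)·q(x) = -2*x^4 + 9*x^3 - 6*x^2 - 9*x.
∫_{-1}^{1} of each monomial x^k gives [2/(k+1) if k even, 0 if k odd]. Integrating term-by-term (or equivalently evaluating the antiderivative F(x) = -2*x^5/5 + 9*x^4/4 - 2*x^3 - 9*x^2/2 at the endpoints):
  F(1) − F(−1) = -93/20 − (3/20) = -24/5.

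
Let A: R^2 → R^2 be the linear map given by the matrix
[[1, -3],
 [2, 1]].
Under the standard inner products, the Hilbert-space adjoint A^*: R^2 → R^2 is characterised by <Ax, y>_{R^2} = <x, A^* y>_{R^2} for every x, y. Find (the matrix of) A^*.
A^* = A^T =
[[1, 2],
 [-3, 1]]

For real matrices with standard dot products, the defining identity <Ax, y> = <x, A^* y> gives (Ax)^T y = x^T (A^*) y, i.e. x^T A^T y = x^T (A^*) y. Since this holds for all x, y, we must have A^* = A^T. Therefore
A^* =
[[1, 2],
 [-3, 1]].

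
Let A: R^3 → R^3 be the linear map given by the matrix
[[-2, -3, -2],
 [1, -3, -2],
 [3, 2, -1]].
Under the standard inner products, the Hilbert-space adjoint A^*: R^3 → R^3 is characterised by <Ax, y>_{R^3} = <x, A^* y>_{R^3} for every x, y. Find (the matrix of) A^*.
A^* = A^T =
[[-2, 1, 3],
 [-3, -3, 2],
 [-2, -2, -1]]

For real matrices with standard dot products, the defining identity <Ax, y> = <x, A^* y> gives (Ax)^T y = x^T (A^*) y, i.e. x^T A^T y = x^T (A^*) y. Since this holds for all x, y, we must have A^* = A^T. Therefore
A^* =
[[-2, 1, 3],
 [-3, -3, 2],
 [-2, -2, -1]].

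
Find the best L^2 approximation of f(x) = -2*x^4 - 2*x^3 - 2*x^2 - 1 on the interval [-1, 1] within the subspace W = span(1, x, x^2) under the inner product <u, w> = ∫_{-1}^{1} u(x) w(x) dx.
g(x) = -26*x^2/7 - 6*x/5 - 29/35

The best approximation g ∈ W is the orthogonal projection of f onto W. Writing g = a_0 + a_1 x + a_2 x^2, the coefficients solve the normal equations G · a = b where
  G_{ij} = <φ_i, φ_j> and b_i = <f, φ_i>, with φ_0 = 1, φ_1 = x, φ_2 = x^2.
G =
  [2, 0, 2/3]
  [0, 2/3, 0]
  [2/3, 0, 2/5],
b = (-62/15, -4/5, -214/105).
Solving gives a_0 = -29/35, a_1 = -6/5, a_2 = -26/7, so
  g(x) = -26*x^2/7 - 6*x/5 - 29/35.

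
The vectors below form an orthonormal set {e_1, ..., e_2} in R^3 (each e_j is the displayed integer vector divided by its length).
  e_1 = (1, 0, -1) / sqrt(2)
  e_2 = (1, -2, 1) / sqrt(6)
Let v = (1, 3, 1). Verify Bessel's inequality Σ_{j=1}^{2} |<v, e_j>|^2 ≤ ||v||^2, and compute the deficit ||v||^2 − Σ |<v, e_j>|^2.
Σ |<v, e_j>|^2 = 8/3; ||v||^2 = 11; deficit = 25/3

Write each e_j = u_j / sqrt(<u_j, u_j>) where u_j is the displayed integer vector. Then <v, e_j> = <v, u_j> / sqrt(<u_j, u_j>), so |<v, e_j>|^2 = <v, u_j>^2 / <u_j, u_j>.
Coefficients: <v, e_1> = 0/sqrt(2), <v, e_2> = -4/sqrt(6).
Square and sum: Σ |<v, e_j>|^2 = 8/3.
Compute ||v||^2 = v·v = 11.
Deficit = 11 − 8/3 = 25/3 ≥ 0, confirming Bessel's inequality. (The deficit equals ||v − Σ <v,e_j> e_j||^2, the squared distance from v to span{e_j}.)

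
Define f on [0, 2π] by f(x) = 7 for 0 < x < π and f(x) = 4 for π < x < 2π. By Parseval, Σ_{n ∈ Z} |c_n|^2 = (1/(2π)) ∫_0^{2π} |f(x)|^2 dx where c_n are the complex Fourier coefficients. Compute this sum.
Σ |c_n|^2 = 65/2

Parseval equates the L^2 energy of f (normalised by 1/(2π)) with the ℓ^2 sum of its Fourier coefficients: (1/(2π)) ∫_0^{2π} |f|^2 = Σ |c_n|^2.
Compute the left side: (1/(2π)) [∫_0^π 7^2 dx + ∫_π^{2π} 4^2 dx] = (1/(2π)) · (49π + 16π) = (49 + 16)/2 = 65/2.
So Σ_{n ∈ Z} |c_n|^2 = 65/2.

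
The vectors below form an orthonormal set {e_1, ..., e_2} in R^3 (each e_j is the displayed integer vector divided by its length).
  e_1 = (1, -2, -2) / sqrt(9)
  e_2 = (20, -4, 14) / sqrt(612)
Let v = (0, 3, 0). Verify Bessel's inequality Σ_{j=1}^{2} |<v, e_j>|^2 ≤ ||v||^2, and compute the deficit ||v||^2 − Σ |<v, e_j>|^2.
Σ |<v, e_j>|^2 = 72/17; ||v||^2 = 9; deficit = 81/17

Write each e_j = u_j / sqrt(<u_j, u_j>) where u_j is the displayed integer vector. Then <v, e_j> = <v, u_j> / sqrt(<u_j, u_j>), so |<v, e_j>|^2 = <v, u_j>^2 / <u_j, u_j>.
Coefficients: <v, e_1> = -6/sqrt(9), <v, e_2> = -12/sqrt(612).
Square and sum: Σ |<v, e_j>|^2 = 72/17.
Compute ||v||^2 = v·v = 9.
Deficit = 9 − 72/17 = 81/17 ≥ 0, confirming Bessel's inequality. (The deficit equals ||v − Σ <v,e_j> e_j||^2, the squared distance from v to span{e_j}.)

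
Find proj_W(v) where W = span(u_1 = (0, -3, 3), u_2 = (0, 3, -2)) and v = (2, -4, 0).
proj_W(v) = (0, -4, 0)

Set up U = [u_1 | ... | u_2] ∈ R^(3×2). The projector onto W = col(U) is P = U (U^T U)^(-1) U^T.
Compute U^T U =
  [18, -15]
  [-15, 13],
and U^T v = (12, -12).
Solve U^T U · c = U^T v for the coefficients: c = (-8/3, -4). The projection is proj_W(v) = U c.
Check: (v - proj_W(v)) · u_1 = 0  (should be 0).
Check: (v - proj_W(v)) · u_2 = 0  (should be 0).
Result: proj_W(v) = (0, -4, 0).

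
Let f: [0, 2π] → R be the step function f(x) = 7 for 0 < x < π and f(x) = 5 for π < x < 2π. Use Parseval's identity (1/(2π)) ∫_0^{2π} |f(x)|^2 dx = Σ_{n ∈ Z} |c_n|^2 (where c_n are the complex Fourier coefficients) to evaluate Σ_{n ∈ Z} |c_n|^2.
Σ |c_n|^2 = 37

Parseval equates the L^2 energy of f (normalised by 1/(2π)) with the ℓ^2 sum of its Fourier coefficients: (1/(2π)) ∫_0^{2π} |f|^2 = Σ |c_n|^2.
Compute the left side: (1/(2π)) [∫_0^π 7^2 dx + ∫_π^{2π} 5^2 dx] = (1/(2π)) · (49π + 25π) = (49 + 25)/2 = 37.
So Σ_{n ∈ Z} |c_n|^2 = 37.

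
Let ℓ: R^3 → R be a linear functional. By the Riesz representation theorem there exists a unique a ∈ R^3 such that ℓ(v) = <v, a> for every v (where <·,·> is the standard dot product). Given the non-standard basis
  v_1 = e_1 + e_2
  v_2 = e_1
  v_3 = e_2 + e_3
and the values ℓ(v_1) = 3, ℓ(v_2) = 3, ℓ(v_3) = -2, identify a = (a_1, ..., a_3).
a = (3, 0, -2)

Write a = (a_1, ..., a_3) in the standard basis. For each basis vector v_i, ℓ(v_i) = <v_i, a> is a linear equation in the a_j's. Collect the n equations into a matrix system V a = ℓ, where row i of V is v_i (expressed in the standard basis). Since V is invertible (lower-triangular with 1s on the diagonal, up to permutation), solve by back-substitution:
  V =
[[1, 1, 0],
 [1, 0, 0],
 [0, 1, 1]]
  V a = (3, 3, -2)
Solving gives a = (3, 0, -2).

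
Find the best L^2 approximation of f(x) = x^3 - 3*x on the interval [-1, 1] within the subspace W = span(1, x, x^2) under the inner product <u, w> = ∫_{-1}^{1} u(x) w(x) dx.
g(x) = -12*x/5

The best approximation g ∈ W is the orthogonal projection of f onto W. Writing g = a_0 + a_1 x + a_2 x^2, the coefficients solve the normal equations G · a = b where
  G_{ij} = <φ_i, φ_j> and b_i = <f, φ_i>, with φ_0 = 1, φ_1 = x, φ_2 = x^2.
G =
  [2, 0, 2/3]
  [0, 2/3, 0]
  [2/3, 0, 2/5],
b = (0, -8/5, 0).
Solving gives a_0 = 0, a_1 = -12/5, a_2 = 0, so
  g(x) = -12*x/5.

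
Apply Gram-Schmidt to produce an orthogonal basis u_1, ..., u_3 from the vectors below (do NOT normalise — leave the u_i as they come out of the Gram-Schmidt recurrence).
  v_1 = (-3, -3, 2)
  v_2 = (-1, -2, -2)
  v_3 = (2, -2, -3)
Orthogonal basis:
  u_1 = (-3, -3, 2)
  u_2 = (-7/22, -29/22, -27/11)
  u_3 = (270/173, -216/173, 81/173)

Apply the Gram-Schmidt recurrence
  u_1 = v_1
  u_i = v_i − Σ_{j<i} ((v_i · u_j) / (u_j · u_j)) · u_j.

Step by step this gives:
  u_1 = (-3, -3, 2)
  u_2 = (-7/22, -29/22, -27/11)
  u_3 = (270/173, -216/173, 81/173)

Orthogonality check:
  u_2 · u_1 = 0 (should be 0)
  u_3 · u_1 = 0 (should be 0)
  u_3 · u_2 = 0 (should be 0)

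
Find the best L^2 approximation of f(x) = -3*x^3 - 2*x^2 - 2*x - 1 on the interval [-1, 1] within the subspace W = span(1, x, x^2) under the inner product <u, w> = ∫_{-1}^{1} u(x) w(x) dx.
g(x) = -2*x^2 - 19*x/5 - 1

The best approximation g ∈ W is the orthogonal projection of f onto W. Writing g = a_0 + a_1 x + a_2 x^2, the coefficients solve the normal equations G · a = b where
  G_{ij} = <φ_i, φ_j> and b_i = <f, φ_i>, with φ_0 = 1, φ_1 = x, φ_2 = x^2.
G =
  [2, 0, 2/3]
  [0, 2/3, 0]
  [2/3, 0, 2/5],
b = (-10/3, -38/15, -22/15).
Solving gives a_0 = -1, a_1 = -19/5, a_2 = -2, so
  g(x) = -2*x^2 - 19*x/5 - 1.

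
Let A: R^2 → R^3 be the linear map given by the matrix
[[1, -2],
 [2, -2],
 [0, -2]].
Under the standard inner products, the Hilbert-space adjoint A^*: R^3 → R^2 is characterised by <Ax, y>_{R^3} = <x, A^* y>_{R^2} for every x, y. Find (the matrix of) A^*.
A^* = A^T =
[[1, 2, 0],
 [-2, -2, -2]]

For real matrices with standard dot products, the defining identity <Ax, y> = <x, A^* y> gives (Ax)^T y = x^T (A^*) y, i.e. x^T A^T y = x^T (A^*) y. Since this holds for all x, y, we must have A^* = A^T. Therefore
A^* =
[[1, 2, 0],
 [-2, -2, -2]].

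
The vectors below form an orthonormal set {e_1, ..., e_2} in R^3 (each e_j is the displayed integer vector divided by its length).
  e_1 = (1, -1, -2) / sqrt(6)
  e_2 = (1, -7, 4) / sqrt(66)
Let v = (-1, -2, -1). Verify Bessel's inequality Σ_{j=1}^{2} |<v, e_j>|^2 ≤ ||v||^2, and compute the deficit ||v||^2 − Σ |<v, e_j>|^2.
Σ |<v, e_j>|^2 = 30/11; ||v||^2 = 6; deficit = 36/11

Write each e_j = u_j / sqrt(<u_j, u_j>) where u_j is the displayed integer vector. Then <v, e_j> = <v, u_j> / sqrt(<u_j, u_j>), so |<v, e_j>|^2 = <v, u_j>^2 / <u_j, u_j>.
Coefficients: <v, e_1> = 3/sqrt(6), <v, e_2> = 9/sqrt(66).
Square and sum: Σ |<v, e_j>|^2 = 30/11.
Compute ||v||^2 = v·v = 6.
Deficit = 6 − 30/11 = 36/11 ≥ 0, confirming Bessel's inequality. (The deficit equals ||v − Σ <v,e_j> e_j||^2, the squared distance from v to span{e_j}.)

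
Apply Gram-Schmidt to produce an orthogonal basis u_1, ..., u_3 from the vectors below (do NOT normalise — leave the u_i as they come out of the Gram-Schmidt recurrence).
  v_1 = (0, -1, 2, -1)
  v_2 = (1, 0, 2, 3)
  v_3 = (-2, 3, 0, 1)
Orthogonal basis:
  u_1 = (0, -1, 2, -1)
  u_2 = (1, 1/6, 5/3, 19/6)
  u_3 = (-176/83, 192/83, 94/83, -4/83)

Apply the Gram-Schmidt recurrence
  u_1 = v_1
  u_i = v_i − Σ_{j<i} ((v_i · u_j) / (u_j · u_j)) · u_j.

Step by step this gives:
  u_1 = (0, -1, 2, -1)
  u_2 = (1, 1/6, 5/3, 19/6)
  u_3 = (-176/83, 192/83, 94/83, -4/83)

Orthogonality check:
  u_2 · u_1 = 0 (should be 0)
  u_3 · u_1 = 0 (should be 0)
  u_3 · u_2 = 0 (should be 0)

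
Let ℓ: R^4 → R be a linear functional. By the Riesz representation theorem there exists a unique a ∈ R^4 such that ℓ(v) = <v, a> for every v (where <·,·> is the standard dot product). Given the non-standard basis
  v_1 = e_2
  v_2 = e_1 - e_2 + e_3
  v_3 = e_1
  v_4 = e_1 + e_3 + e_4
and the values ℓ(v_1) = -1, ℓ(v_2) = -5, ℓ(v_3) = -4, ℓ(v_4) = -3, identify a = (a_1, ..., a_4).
a = (-4, -1, -2, 3)

Write a = (a_1, ..., a_4) in the standard basis. For each basis vector v_i, ℓ(v_i) = <v_i, a> is a linear equation in the a_j's. Collect the n equations into a matrix system V a = ℓ, where row i of V is v_i (expressed in the standard basis). Since V is invertible (lower-triangular with 1s on the diagonal, up to permutation), solve by back-substitution:
  V =
[[0, 1, 0, 0],
 [1, -1, 1, 0],
 [1, 0, 0, 0],
 [1, 0, 1, 1]]
  V a = (-1, -5, -4, -3)
Solving gives a = (-4, -1, -2, 3).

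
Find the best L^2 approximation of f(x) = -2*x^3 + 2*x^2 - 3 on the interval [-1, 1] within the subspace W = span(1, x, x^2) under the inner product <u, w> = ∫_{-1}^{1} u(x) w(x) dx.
g(x) = 2*x^2 - 6*x/5 - 3

The best approximation g ∈ W is the orthogonal projection of f onto W. Writing g = a_0 + a_1 x + a_2 x^2, the coefficients solve the normal equations G · a = b where
  G_{ij} = <φ_i, φ_j> and b_i = <f, φ_i>, with φ_0 = 1, φ_1 = x, φ_2 = x^2.
G =
  [2, 0, 2/3]
  [0, 2/3, 0]
  [2/3, 0, 2/5],
b = (-14/3, -4/5, -6/5).
Solving gives a_0 = -3, a_1 = -6/5, a_2 = 2, so
  g(x) = 2*x^2 - 6*x/5 - 3.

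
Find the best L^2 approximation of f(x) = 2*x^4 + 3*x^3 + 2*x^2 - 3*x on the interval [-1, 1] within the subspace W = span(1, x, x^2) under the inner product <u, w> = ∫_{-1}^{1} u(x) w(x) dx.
g(x) = 26*x^2/7 - 6*x/5 - 6/35

The best approximation g ∈ W is the orthogonal projection of f onto W. Writing g = a_0 + a_1 x + a_2 x^2, the coefficients solve the normal equations G · a = b where
  G_{ij} = <φ_i, φ_j> and b_i = <f, φ_i>, with φ_0 = 1, φ_1 = x, φ_2 = x^2.
G =
  [2, 0, 2/3]
  [0, 2/3, 0]
  [2/3, 0, 2/5],
b = (32/15, -4/5, 48/35).
Solving gives a_0 = -6/35, a_1 = -6/5, a_2 = 26/7, so
  g(x) = 26*x^2/7 - 6*x/5 - 6/35.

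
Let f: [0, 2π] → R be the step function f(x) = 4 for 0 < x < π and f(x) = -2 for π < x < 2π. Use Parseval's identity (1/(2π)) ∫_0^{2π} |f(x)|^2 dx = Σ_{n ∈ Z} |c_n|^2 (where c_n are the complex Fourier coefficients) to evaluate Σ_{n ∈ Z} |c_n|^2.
Σ |c_n|^2 = 10

Parseval equates the L^2 energy of f (normalised by 1/(2π)) with the ℓ^2 sum of its Fourier coefficients: (1/(2π)) ∫_0^{2π} |f|^2 = Σ |c_n|^2.
Compute the left side: (1/(2π)) [∫_0^π 4^2 dx + ∫_π^{2π} (-2)^2 dx] = (1/(2π)) · (16π + 4π) = (16 + 4)/2 = 10.
So Σ_{n ∈ Z} |c_n|^2 = 10.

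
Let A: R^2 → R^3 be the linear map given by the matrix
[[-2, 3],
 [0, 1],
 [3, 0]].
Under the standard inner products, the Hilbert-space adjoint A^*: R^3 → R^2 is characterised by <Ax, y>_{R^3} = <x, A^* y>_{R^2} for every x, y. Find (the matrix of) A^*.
A^* = A^T =
[[-2, 0, 3],
 [3, 1, 0]]

For real matrices with standard dot products, the defining identity <Ax, y> = <x, A^* y> gives (Ax)^T y = x^T (A^*) y, i.e. x^T A^T y = x^T (A^*) y. Since this holds for all x, y, we must have A^* = A^T. Therefore
A^* =
[[-2, 0, 3],
 [3, 1, 0]].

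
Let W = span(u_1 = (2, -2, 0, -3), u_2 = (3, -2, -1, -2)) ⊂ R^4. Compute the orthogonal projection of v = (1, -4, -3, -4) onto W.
proj_W(v) = (77/25, -66/25, -11/25, -88/25)

Set up U = [u_1 | ... | u_2] ∈ R^(4×2). The projector onto W = col(U) is P = U (U^T U)^(-1) U^T.
Compute U^T U =
  [17, 16]
  [16, 18],
and U^T v = (22, 22).
Solve U^T U · c = U^T v for the coefficients: c = (22/25, 11/25). The projection is proj_W(v) = U c.
Check: (v - proj_W(v)) · u_1 = 0  (should be 0).
Check: (v - proj_W(v)) · u_2 = 0  (should be 0).
Result: proj_W(v) = (77/25, -66/25, -11/25, -88/25).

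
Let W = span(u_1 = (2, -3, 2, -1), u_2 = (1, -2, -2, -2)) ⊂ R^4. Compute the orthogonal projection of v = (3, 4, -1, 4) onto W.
proj_W(v) = (-17/11, 29/11, 4/11, 19/11)

Set up U = [u_1 | ... | u_2] ∈ R^(4×2). The projector onto W = col(U) is P = U (U^T U)^(-1) U^T.
Compute U^T U =
  [18, 6]
  [6, 13],
and U^T v = (-12, -11).
Solve U^T U · c = U^T v for the coefficients: c = (-5/11, -7/11). The projection is proj_W(v) = U c.
Check: (v - proj_W(v)) · u_1 = 0  (should be 0).
Check: (v - proj_W(v)) · u_2 = 0  (should be 0).
Result: proj_W(v) = (-17/11, 29/11, 4/11, 19/11).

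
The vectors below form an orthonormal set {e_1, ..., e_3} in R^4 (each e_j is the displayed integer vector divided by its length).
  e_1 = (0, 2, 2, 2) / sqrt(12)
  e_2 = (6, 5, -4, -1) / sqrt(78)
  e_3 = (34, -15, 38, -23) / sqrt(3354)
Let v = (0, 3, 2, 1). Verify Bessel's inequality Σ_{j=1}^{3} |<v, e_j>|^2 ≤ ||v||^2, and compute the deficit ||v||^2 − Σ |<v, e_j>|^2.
Σ |<v, e_j>|^2 = 1610/129; ||v||^2 = 14; deficit = 196/129

Write each e_j = u_j / sqrt(<u_j, u_j>) where u_j is the displayed integer vector. Then <v, e_j> = <v, u_j> / sqrt(<u_j, u_j>), so |<v, e_j>|^2 = <v, u_j>^2 / <u_j, u_j>.
Coefficients: <v, e_1> = 12/sqrt(12), <v, e_2> = 6/sqrt(78), <v, e_3> = 8/sqrt(3354).
Square and sum: Σ |<v, e_j>|^2 = 1610/129.
Compute ||v||^2 = v·v = 14.
Deficit = 14 − 1610/129 = 196/129 ≥ 0, confirming Bessel's inequality. (The deficit equals ||v − Σ <v,e_j> e_j||^2, the squared distance from v to span{e_j}.)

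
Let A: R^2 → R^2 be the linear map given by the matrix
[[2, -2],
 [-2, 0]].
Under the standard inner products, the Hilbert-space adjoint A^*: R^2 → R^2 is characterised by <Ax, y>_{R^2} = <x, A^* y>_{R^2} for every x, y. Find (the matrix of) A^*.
A^* = A^T =
[[2, -2],
 [-2, 0]]

For real matrices with standard dot products, the defining identity <Ax, y> = <x, A^* y> gives (Ax)^T y = x^T (A^*) y, i.e. x^T A^T y = x^T (A^*) y. Since this holds for all x, y, we must have A^* = A^T. Therefore
A^* =
[[2, -2],
 [-2, 0]].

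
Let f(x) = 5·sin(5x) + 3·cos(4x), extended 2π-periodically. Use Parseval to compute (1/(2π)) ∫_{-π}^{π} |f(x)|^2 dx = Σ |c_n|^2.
Σ |c_n|^2 = 17

Expand |f|^2 and use orthogonality of {sin(nx), cos(mx)} on [-π, π]:
  ∫_{-π}^{π} sin(nx)^2 dx = π, ∫ cos(mx)^2 dx = π, and cross terms integrate to 0.
So ∫_{-π}^{π} f(x)^2 dx = 5^2 · π + 3^2 · π = (25 + 9)π.
Divide by 2π: (25 + 9)/2 = 17.
By Parseval, this equals Σ |c_n|^2.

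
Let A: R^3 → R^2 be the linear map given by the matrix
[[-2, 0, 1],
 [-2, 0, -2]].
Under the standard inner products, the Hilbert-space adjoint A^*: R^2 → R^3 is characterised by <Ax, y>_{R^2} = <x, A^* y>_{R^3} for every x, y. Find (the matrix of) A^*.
A^* = A^T =
[[-2, -2],
 [0, 0],
 [1, -2]]

For real matrices with standard dot products, the defining identity <Ax, y> = <x, A^* y> gives (Ax)^T y = x^T (A^*) y, i.e. x^T A^T y = x^T (A^*) y. Since this holds for all x, y, we must have A^* = A^T. Therefore
A^* =
[[-2, -2],
 [0, 0],
 [1, -2]].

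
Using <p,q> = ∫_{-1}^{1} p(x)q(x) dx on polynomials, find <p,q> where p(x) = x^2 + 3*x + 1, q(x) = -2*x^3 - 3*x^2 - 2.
<p,q> = -164/15

Expand the product: p(x)·q(x) = -2*x^5 - 9*x^4 - 11*x^3 - 5*x^2 - 6*x - 2.
∫_{-1}^{1} of each monomial x^k gives [2/(k+1) if k even, 0 if k odd]. Integrating term-by-term (or equivalently evaluating the antiderivative F(x) = -x^6/3 - 9*x^5/5 - 11*x^4/4 - 5*x^3/3 - 3*x^2 - 2*x at the endpoints):
  F(1) − F(−1) = -231/20 − (-37/60) = -164/15.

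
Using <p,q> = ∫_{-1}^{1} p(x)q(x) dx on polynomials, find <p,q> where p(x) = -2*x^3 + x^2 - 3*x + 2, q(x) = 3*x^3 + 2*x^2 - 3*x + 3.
<p,q> = 2158/105

Expand the product: p(x)·q(x) = -6*x^6 - x^5 - x^4 - 9*x^3 + 16*x^2 - 15*x + 6.
∫_{-1}^{1} of each monomial x^k gives [2/(k+1) if k even, 0 if k odd]. Integrating term-by-term (or equivalently evaluating the antiderivative F(x) = -6*x^7/7 - x^6/6 - x^5/5 - 9*x^4/4 + 16*x^3/3 - 15*x^2/2 + 6*x at the endpoints):
  F(1) − F(−1) = 151/420 − (-2827/140) = 2158/105.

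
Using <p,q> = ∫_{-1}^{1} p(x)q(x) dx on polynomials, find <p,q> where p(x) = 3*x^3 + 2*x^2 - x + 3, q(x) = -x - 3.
<p,q> = -338/15

Expand the product: p(x)·q(x) = -3*x^4 - 11*x^3 - 5*x^2 - 9.
∫_{-1}^{1} of each monomial x^k gives [2/(k+1) if k even, 0 if k odd]. Integrating term-by-term (or equivalently evaluating the antiderivative F(x) = -3*x^5/5 - 11*x^4/4 - 5*x^3/3 - 9*x at the endpoints):
  F(1) − F(−1) = -841/60 − (511/60) = -338/15.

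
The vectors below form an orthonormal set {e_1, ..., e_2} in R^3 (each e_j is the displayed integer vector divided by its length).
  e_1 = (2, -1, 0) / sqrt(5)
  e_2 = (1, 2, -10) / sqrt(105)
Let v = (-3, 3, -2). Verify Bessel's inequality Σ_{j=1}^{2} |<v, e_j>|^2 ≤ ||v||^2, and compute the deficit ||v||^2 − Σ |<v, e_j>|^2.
Σ |<v, e_j>|^2 = 446/21; ||v||^2 = 22; deficit = 16/21

Write each e_j = u_j / sqrt(<u_j, u_j>) where u_j is the displayed integer vector. Then <v, e_j> = <v, u_j> / sqrt(<u_j, u_j>), so |<v, e_j>|^2 = <v, u_j>^2 / <u_j, u_j>.
Coefficients: <v, e_1> = -9/sqrt(5), <v, e_2> = 23/sqrt(105).
Square and sum: Σ |<v, e_j>|^2 = 446/21.
Compute ||v||^2 = v·v = 22.
Deficit = 22 − 446/21 = 16/21 ≥ 0, confirming Bessel's inequality. (The deficit equals ||v − Σ <v,e_j> e_j||^2, the squared distance from v to span{e_j}.)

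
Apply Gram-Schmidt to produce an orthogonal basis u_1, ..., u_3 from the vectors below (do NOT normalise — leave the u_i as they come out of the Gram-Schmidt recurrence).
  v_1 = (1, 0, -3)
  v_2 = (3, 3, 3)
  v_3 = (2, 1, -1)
Orthogonal basis:
  u_1 = (1, 0, -3)
  u_2 = (18/5, 3, 6/5)
  u_3 = (3/26, -2/13, 1/26)

Apply the Gram-Schmidt recurrence
  u_1 = v_1
  u_i = v_i − Σ_{j<i} ((v_i · u_j) / (u_j · u_j)) · u_j.

Step by step this gives:
  u_1 = (1, 0, -3)
  u_2 = (18/5, 3, 6/5)
  u_3 = (3/26, -2/13, 1/26)

Orthogonality check:
  u_2 · u_1 = 0 (should be 0)
  u_3 · u_1 = 0 (should be 0)
  u_3 · u_2 = 0 (should be 0)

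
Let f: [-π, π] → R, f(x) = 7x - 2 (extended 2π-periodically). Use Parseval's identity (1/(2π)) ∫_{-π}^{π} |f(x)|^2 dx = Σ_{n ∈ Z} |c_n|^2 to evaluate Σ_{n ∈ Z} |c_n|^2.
Σ |c_n|^2 = 49π^2/3 + 4

Expand and integrate term by term over [-π, π]:
  ∫ (7x)^2 dx = 49·(2π^3/3); ∫ 2·7·(-2)·x dx = 0 (odd integrand); ∫ (-2)^2 dx = 4·2π.
So (1/(2π)) ∫_{-π}^{π} (7x - 2)^2 dx = 49π^2/3 + 4 = 49π^2/3 + 4.
Parseval ⇒ Σ |c_n|^2 = 49π^2/3 + 4.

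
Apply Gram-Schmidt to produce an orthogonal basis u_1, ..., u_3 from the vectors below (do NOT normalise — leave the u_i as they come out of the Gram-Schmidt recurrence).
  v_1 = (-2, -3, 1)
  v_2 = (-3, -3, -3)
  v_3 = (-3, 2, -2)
Orthogonal basis:
  u_1 = (-2, -3, 1)
  u_2 = (-9/7, -3/7, -27/7)
  u_3 = (-32/13, 24/13, 8/13)

Apply the Gram-Schmidt recurrence
  u_1 = v_1
  u_i = v_i − Σ_{j<i} ((v_i · u_j) / (u_j · u_j)) · u_j.

Step by step this gives:
  u_1 = (-2, -3, 1)
  u_2 = (-9/7, -3/7, -27/7)
  u_3 = (-32/13, 24/13, 8/13)

Orthogonality check:
  u_2 · u_1 = 0 (should be 0)
  u_3 · u_1 = 0 (should be 0)
  u_3 · u_2 = 0 (should be 0)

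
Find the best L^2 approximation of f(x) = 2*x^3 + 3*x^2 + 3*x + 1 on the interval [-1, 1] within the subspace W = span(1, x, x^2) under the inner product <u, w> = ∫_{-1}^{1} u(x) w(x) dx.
g(x) = 3*x^2 + 21*x/5 + 1

The best approximation g ∈ W is the orthogonal projection of f onto W. Writing g = a_0 + a_1 x + a_2 x^2, the coefficients solve the normal equations G · a = b where
  G_{ij} = <φ_i, φ_j> and b_i = <f, φ_i>, with φ_0 = 1, φ_1 = x, φ_2 = x^2.
G =
  [2, 0, 2/3]
  [0, 2/3, 0]
  [2/3, 0, 2/5],
b = (4, 14/5, 28/15).
Solving gives a_0 = 1, a_1 = 21/5, a_2 = 3, so
  g(x) = 3*x^2 + 21*x/5 + 1.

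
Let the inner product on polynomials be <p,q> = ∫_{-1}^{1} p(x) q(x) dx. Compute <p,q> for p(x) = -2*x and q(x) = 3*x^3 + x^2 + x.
<p,q> = -56/15

Expand the product: p(x)·q(x) = -6*x^4 - 2*x^3 - 2*x^2.
∫_{-1}^{1} of each monomial x^k gives [2/(k+1) if k even, 0 if k odd]. Integrating term-by-term (or equivalently evaluating the antiderivative F(x) = -6*x^5/5 - x^4/2 - 2*x^3/3 at the endpoints):
  F(1) − F(−1) = -71/30 − (41/30) = -56/15.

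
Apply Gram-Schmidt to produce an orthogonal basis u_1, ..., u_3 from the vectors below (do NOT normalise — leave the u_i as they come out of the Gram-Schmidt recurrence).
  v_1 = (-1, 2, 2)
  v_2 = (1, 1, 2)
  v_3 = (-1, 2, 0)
Orthogonal basis:
  u_1 = (-1, 2, 2)
  u_2 = (14/9, -1/9, 8/9)
  u_3 = (12/29, 24/29, -18/29)

Apply the Gram-Schmidt recurrence
  u_1 = v_1
  u_i = v_i − Σ_{j<i} ((v_i · u_j) / (u_j · u_j)) · u_j.

Step by step this gives:
  u_1 = (-1, 2, 2)
  u_2 = (14/9, -1/9, 8/9)
  u_3 = (12/29, 24/29, -18/29)

Orthogonality check:
  u_2 · u_1 = 0 (should be 0)
  u_3 · u_1 = 0 (should be 0)
  u_3 · u_2 = 0 (should be 0)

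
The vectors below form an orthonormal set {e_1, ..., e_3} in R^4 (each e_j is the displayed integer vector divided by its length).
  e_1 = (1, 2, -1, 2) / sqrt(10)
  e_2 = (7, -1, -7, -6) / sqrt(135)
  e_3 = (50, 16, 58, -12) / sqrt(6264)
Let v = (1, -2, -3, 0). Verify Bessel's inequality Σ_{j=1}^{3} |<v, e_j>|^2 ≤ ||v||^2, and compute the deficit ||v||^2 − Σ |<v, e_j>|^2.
Σ |<v, e_j>|^2 = 306/29; ||v||^2 = 14; deficit = 100/29

Write each e_j = u_j / sqrt(<u_j, u_j>) where u_j is the displayed integer vector. Then <v, e_j> = <v, u_j> / sqrt(<u_j, u_j>), so |<v, e_j>|^2 = <v, u_j>^2 / <u_j, u_j>.
Coefficients: <v, e_1> = 0/sqrt(10), <v, e_2> = 30/sqrt(135), <v, e_3> = -156/sqrt(6264).
Square and sum: Σ |<v, e_j>|^2 = 306/29.
Compute ||v||^2 = v·v = 14.
Deficit = 14 − 306/29 = 100/29 ≥ 0, confirming Bessel's inequality. (The deficit equals ||v − Σ <v,e_j> e_j||^2, the squared distance from v to span{e_j}.)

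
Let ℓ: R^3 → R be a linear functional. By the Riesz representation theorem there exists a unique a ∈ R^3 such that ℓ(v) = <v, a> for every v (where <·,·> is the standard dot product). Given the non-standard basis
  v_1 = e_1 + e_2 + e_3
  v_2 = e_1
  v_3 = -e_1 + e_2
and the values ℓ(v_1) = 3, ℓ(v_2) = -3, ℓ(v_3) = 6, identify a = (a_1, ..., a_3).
a = (-3, 3, 3)

Write a = (a_1, ..., a_3) in the standard basis. For each basis vector v_i, ℓ(v_i) = <v_i, a> is a linear equation in the a_j's. Collect the n equations into a matrix system V a = ℓ, where row i of V is v_i (expressed in the standard basis). Since V is invertible (lower-triangular with 1s on the diagonal, up to permutation), solve by back-substitution:
  V =
[[1, 1, 1],
 [1, 0, 0],
 [-1, 1, 0]]
  V a = (3, -3, 6)
Solving gives a = (-3, 3, 3).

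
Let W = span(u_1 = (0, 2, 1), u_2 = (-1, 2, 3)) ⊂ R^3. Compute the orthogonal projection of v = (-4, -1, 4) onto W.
proj_W(v) = (-8/3, -4/3, 14/3)

Set up U = [u_1 | ... | u_2] ∈ R^(3×2). The projector onto W = col(U) is P = U (U^T U)^(-1) U^T.
Compute U^T U =
  [5, 7]
  [7, 14],
and U^T v = (2, 14).
Solve U^T U · c = U^T v for the coefficients: c = (-10/3, 8/3). The projection is proj_W(v) = U c.
Check: (v - proj_W(v)) · u_1 = 0  (should be 0).
Check: (v - proj_W(v)) · u_2 = 0  (should be 0).
Result: proj_W(v) = (-8/3, -4/3, 14/3).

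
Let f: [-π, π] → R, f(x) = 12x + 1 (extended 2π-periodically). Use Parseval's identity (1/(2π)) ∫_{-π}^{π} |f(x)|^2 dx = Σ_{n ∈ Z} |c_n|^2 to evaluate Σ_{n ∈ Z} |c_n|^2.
Σ |c_n|^2 = 48π^2 + 1

Expand and integrate term by term over [-π, π]:
  ∫ (12x)^2 dx = 144·(2π^3/3); ∫ 2·12·(1)·x dx = 0 (odd integrand); ∫ 1^2 dx = 1·2π.
So (1/(2π)) ∫_{-π}^{π} (12x + 1)^2 dx = 144π^2/3 + 1 = 48π^2 + 1.
Parseval ⇒ Σ |c_n|^2 = 48π^2 + 1.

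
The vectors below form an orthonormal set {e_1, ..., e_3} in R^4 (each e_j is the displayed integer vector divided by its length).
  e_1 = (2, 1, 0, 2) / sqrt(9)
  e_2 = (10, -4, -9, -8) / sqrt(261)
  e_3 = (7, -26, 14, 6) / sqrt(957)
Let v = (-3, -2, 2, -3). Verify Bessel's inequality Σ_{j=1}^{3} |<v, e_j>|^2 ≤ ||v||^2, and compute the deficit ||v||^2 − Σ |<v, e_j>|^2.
Σ |<v, e_j>|^2 = 809/33; ||v||^2 = 26; deficit = 49/33

Write each e_j = u_j / sqrt(<u_j, u_j>) where u_j is the displayed integer vector. Then <v, e_j> = <v, u_j> / sqrt(<u_j, u_j>), so |<v, e_j>|^2 = <v, u_j>^2 / <u_j, u_j>.
Coefficients: <v, e_1> = -14/sqrt(9), <v, e_2> = -16/sqrt(261), <v, e_3> = 41/sqrt(957).
Square and sum: Σ |<v, e_j>|^2 = 809/33.
Compute ||v||^2 = v·v = 26.
Deficit = 26 − 809/33 = 49/33 ≥ 0, confirming Bessel's inequality. (The deficit equals ||v − Σ <v,e_j> e_j||^2, the squared distance from v to span{e_j}.)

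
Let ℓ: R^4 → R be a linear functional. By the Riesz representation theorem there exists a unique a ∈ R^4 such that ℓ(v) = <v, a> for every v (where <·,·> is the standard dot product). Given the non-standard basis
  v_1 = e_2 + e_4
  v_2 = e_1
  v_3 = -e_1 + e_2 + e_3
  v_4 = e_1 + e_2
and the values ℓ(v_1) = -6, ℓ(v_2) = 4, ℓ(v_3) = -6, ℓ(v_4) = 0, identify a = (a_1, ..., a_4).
a = (4, -4, 2, -2)

Write a = (a_1, ..., a_4) in the standard basis. For each basis vector v_i, ℓ(v_i) = <v_i, a> is a linear equation in the a_j's. Collect the n equations into a matrix system V a = ℓ, where row i of V is v_i (expressed in the standard basis). Since V is invertible (lower-triangular with 1s on the diagonal, up to permutation), solve by back-substitution:
  V =
[[0, 1, 0, 1],
 [1, 0, 0, 0],
 [-1, 1, 1, 0],
 [1, 1, 0, 0]]
  V a = (-6, 4, -6, 0)
Solving gives a = (4, -4, 2, -2).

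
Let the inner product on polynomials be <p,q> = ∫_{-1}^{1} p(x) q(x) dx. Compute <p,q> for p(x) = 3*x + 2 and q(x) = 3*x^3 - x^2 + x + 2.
<p,q> = 184/15

Expand the product: p(x)·q(x) = 9*x^4 + 3*x^3 + x^2 + 8*x + 4.
∫_{-1}^{1} of each monomial x^k gives [2/(k+1) if k even, 0 if k odd]. Integrating term-by-term (or equivalently evaluating the antiderivative F(x) = 9*x^5/5 + 3*x^4/4 + x^3/3 + 4*x^2 + 4*x at the endpoints):
  F(1) − F(−1) = 653/60 − (-83/60) = 184/15.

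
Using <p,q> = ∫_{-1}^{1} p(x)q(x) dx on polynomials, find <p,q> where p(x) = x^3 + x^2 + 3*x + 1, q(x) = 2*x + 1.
<p,q> = 112/15

Expand the product: p(x)·q(x) = 2*x^4 + 3*x^3 + 7*x^2 + 5*x + 1.
∫_{-1}^{1} of each monomial x^k gives [2/(k+1) if k even, 0 if k odd]. Integrating term-by-term (or equivalently evaluating the antiderivative F(x) = 2*x^5/5 + 3*x^4/4 + 7*x^3/3 + 5*x^2/2 + x at the endpoints):
  F(1) − F(−1) = 419/60 − (-29/60) = 112/15.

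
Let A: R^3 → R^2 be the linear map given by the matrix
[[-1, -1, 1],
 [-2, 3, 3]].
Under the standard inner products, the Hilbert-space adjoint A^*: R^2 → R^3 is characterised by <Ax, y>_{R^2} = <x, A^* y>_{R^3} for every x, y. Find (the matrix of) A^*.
A^* = A^T =
[[-1, -2],
 [-1, 3],
 [1, 3]]

For real matrices with standard dot products, the defining identity <Ax, y> = <x, A^* y> gives (Ax)^T y = x^T (A^*) y, i.e. x^T A^T y = x^T (A^*) y. Since this holds for all x, y, we must have A^* = A^T. Therefore
A^* =
[[-1, -2],
 [-1, 3],
 [1, 3]].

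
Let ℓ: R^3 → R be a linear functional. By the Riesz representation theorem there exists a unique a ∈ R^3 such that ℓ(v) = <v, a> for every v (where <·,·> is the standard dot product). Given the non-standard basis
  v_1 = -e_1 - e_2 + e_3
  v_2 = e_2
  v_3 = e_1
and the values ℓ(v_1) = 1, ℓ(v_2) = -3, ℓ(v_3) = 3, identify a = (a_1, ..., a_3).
a = (3, -3, 1)

Write a = (a_1, ..., a_3) in the standard basis. For each basis vector v_i, ℓ(v_i) = <v_i, a> is a linear equation in the a_j's. Collect the n equations into a matrix system V a = ℓ, where row i of V is v_i (expressed in the standard basis). Since V is invertible (lower-triangular with 1s on the diagonal, up to permutation), solve by back-substitution:
  V =
[[-1, -1, 1],
 [0, 1, 0],
 [1, 0, 0]]
  V a = (1, -3, 3)
Solving gives a = (3, -3, 1).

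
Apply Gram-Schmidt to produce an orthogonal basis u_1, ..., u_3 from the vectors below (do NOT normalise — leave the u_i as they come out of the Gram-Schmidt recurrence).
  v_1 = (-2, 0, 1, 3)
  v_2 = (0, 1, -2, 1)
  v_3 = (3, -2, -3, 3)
Orthogonal basis:
  u_1 = (-2, 0, 1, 3)
  u_2 = (1/7, 1, -29/14, 11/14)
  u_3 = (235/83, -264/83, -46/83, 172/83)

Apply the Gram-Schmidt recurrence
  u_1 = v_1
  u_i = v_i − Σ_{j<i} ((v_i · u_j) / (u_j · u_j)) · u_j.

Step by step this gives:
  u_1 = (-2, 0, 1, 3)
  u_2 = (1/7, 1, -29/14, 11/14)
  u_3 = (235/83, -264/83, -46/83, 172/83)

Orthogonality check:
  u_2 · u_1 = 0 (should be 0)
  u_3 · u_1 = 0 (should be 0)
  u_3 · u_2 = 0 (should be 0)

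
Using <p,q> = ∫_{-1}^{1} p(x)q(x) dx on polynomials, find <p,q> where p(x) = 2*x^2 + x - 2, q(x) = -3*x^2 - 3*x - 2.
<p,q> = 74/15

Expand the product: p(x)·q(x) = -6*x^4 - 9*x^3 - x^2 + 4*x + 4.
∫_{-1}^{1} of each monomial x^k gives [2/(k+1) if k even, 0 if k odd]. Integrating term-by-term (or equivalently evaluating the antiderivative F(x) = -6*x^5/5 - 9*x^4/4 - x^3/3 + 2*x^2 + 4*x at the endpoints):
  F(1) − F(−1) = 133/60 − (-163/60) = 74/15.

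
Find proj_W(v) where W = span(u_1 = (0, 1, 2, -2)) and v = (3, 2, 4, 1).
proj_W(v) = (0, 8/9, 16/9, -16/9)

Set up U = [u_1 | ... | u_1] ∈ R^(4×1). The projector onto W = col(U) is P = U (U^T U)^(-1) U^T.
Compute U^T U =
  [9],
and U^T v = (8).
Solve U^T U · c = U^T v for the coefficients: c = (8/9). The projection is proj_W(v) = U c.
Check: (v - proj_W(v)) · u_1 = 0  (should be 0).
Result: proj_W(v) = (0, 8/9, 16/9, -16/9).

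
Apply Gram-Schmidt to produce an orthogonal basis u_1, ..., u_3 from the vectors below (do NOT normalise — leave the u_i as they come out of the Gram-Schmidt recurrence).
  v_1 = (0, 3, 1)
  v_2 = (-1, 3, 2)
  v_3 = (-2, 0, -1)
Orthogonal basis:
  u_1 = (0, 3, 1)
  u_2 = (-1, -3/10, 9/10)
  u_3 = (-27/19, 9/19, -27/19)

Apply the Gram-Schmidt recurrence
  u_1 = v_1
  u_i = v_i − Σ_{j<i} ((v_i · u_j) / (u_j · u_j)) · u_j.

Step by step this gives:
  u_1 = (0, 3, 1)
  u_2 = (-1, -3/10, 9/10)
  u_3 = (-27/19, 9/19, -27/19)

Orthogonality check:
  u_2 · u_1 = 0 (should be 0)
  u_3 · u_1 = 0 (should be 0)
  u_3 · u_2 = 0 (should be 0)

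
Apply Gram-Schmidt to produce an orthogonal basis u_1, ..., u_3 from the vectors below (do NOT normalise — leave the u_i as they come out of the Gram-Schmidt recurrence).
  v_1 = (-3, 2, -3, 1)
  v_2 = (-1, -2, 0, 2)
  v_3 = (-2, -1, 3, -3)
Orthogonal basis:
  u_1 = (-3, 2, -3, 1)
  u_2 = (-20/23, -48/23, 3/23, 45/23)
  u_3 = (-330/103, -71/103, 204/103, -236/103)

Apply the Gram-Schmidt recurrence
  u_1 = v_1
  u_i = v_i − Σ_{j<i} ((v_i · u_j) / (u_j · u_j)) · u_j.

Step by step this gives:
  u_1 = (-3, 2, -3, 1)
  u_2 = (-20/23, -48/23, 3/23, 45/23)
  u_3 = (-330/103, -71/103, 204/103, -236/103)

Orthogonality check:
  u_2 · u_1 = 0 (should be 0)
  u_3 · u_1 = 0 (should be 0)
  u_3 · u_2 = 0 (should be 0)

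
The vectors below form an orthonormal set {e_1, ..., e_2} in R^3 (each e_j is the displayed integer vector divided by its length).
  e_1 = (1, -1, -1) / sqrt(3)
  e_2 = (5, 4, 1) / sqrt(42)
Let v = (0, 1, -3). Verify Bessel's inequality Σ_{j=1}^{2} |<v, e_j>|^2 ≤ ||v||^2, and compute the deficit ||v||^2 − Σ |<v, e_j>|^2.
Σ |<v, e_j>|^2 = 19/14; ||v||^2 = 10; deficit = 121/14

Write each e_j = u_j / sqrt(<u_j, u_j>) where u_j is the displayed integer vector. Then <v, e_j> = <v, u_j> / sqrt(<u_j, u_j>), so |<v, e_j>|^2 = <v, u_j>^2 / <u_j, u_j>.
Coefficients: <v, e_1> = 2/sqrt(3), <v, e_2> = 1/sqrt(42).
Square and sum: Σ |<v, e_j>|^2 = 19/14.
Compute ||v||^2 = v·v = 10.
Deficit = 10 − 19/14 = 121/14 ≥ 0, confirming Bessel's inequality. (The deficit equals ||v − Σ <v,e_j> e_j||^2, the squared distance from v to span{e_j}.)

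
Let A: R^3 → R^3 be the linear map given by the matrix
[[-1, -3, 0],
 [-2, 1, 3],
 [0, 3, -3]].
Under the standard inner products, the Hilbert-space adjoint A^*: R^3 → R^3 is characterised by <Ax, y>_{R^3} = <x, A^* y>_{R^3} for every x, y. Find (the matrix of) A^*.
A^* = A^T =
[[-1, -2, 0],
 [-3, 1, 3],
 [0, 3, -3]]

For real matrices with standard dot products, the defining identity <Ax, y> = <x, A^* y> gives (Ax)^T y = x^T (A^*) y, i.e. x^T A^T y = x^T (A^*) y. Since this holds for all x, y, we must have A^* = A^T. Therefore
A^* =
[[-1, -2, 0],
 [-3, 1, 3],
 [0, 3, -3]].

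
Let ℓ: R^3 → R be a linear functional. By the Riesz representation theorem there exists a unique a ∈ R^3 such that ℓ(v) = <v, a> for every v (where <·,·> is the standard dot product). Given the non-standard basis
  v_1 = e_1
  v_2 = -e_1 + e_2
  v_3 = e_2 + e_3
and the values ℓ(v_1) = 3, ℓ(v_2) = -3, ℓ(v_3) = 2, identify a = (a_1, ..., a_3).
a = (3, 0, 2)

Write a = (a_1, ..., a_3) in the standard basis. For each basis vector v_i, ℓ(v_i) = <v_i, a> is a linear equation in the a_j's. Collect the n equations into a matrix system V a = ℓ, where row i of V is v_i (expressed in the standard basis). Since V is invertible (lower-triangular with 1s on the diagonal, up to permutation), solve by back-substitution:
  V =
[[1, 0, 0],
 [-1, 1, 0],
 [0, 1, 1]]
  V a = (3, -3, 2)
Solving gives a = (3, 0, 2).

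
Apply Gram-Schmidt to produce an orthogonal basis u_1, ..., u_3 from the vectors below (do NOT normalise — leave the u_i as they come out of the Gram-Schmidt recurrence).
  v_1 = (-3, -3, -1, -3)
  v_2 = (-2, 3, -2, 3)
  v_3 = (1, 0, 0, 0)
Orthogonal basis:
  u_1 = (-3, -3, -1, -3)
  u_2 = (-43/14, 27/14, -33/14, 27/14)
  u_3 = (81/314, -9/157, -135/314, -9/157)

Apply the Gram-Schmidt recurrence
  u_1 = v_1
  u_i = v_i − Σ_{j<i} ((v_i · u_j) / (u_j · u_j)) · u_j.

Step by step this gives:
  u_1 = (-3, -3, -1, -3)
  u_2 = (-43/14, 27/14, -33/14, 27/14)
  u_3 = (81/314, -9/157, -135/314, -9/157)

Orthogonality check:
  u_2 · u_1 = 0 (should be 0)
  u_3 · u_1 = 0 (should be 0)
  u_3 · u_2 = 0 (should be 0)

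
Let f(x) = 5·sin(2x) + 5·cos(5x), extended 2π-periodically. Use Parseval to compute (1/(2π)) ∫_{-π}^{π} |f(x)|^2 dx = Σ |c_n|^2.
Σ |c_n|^2 = 25

Expand |f|^2 and use orthogonality of {sin(nx), cos(mx)} on [-π, π]:
  ∫_{-π}^{π} sin(nx)^2 dx = π, ∫ cos(mx)^2 dx = π, and cross terms integrate to 0.
So ∫_{-π}^{π} f(x)^2 dx = 5^2 · π + 5^2 · π = (25 + 25)π.
Divide by 2π: (25 + 25)/2 = 25.
By Parseval, this equals Σ |c_n|^2.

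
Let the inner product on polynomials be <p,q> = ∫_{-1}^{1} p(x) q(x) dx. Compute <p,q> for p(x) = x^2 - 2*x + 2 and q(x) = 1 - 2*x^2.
<p,q> = 6/5

Expand the product: p(x)·q(x) = -2*x^4 + 4*x^3 - 3*x^2 - 2*x + 2.
∫_{-1}^{1} of each monomial x^k gives [2/(k+1) if k even, 0 if k odd]. Integrating term-by-term (or equivalently evaluating the antiderivative F(x) = -2*x^5/5 + x^4 - x^3 - x^2 + 2*x at the endpoints):
  F(1) − F(−1) = 3/5 − (-3/5) = 6/5.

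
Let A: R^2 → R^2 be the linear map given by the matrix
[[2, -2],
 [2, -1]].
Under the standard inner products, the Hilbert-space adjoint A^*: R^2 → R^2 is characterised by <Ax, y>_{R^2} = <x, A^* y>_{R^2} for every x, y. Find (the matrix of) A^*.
A^* = A^T =
[[2, 2],
 [-2, -1]]

For real matrices with standard dot products, the defining identity <Ax, y> = <x, A^* y> gives (Ax)^T y = x^T (A^*) y, i.e. x^T A^T y = x^T (A^*) y. Since this holds for all x, y, we must have A^* = A^T. Therefore
A^* =
[[2, 2],
 [-2, -1]].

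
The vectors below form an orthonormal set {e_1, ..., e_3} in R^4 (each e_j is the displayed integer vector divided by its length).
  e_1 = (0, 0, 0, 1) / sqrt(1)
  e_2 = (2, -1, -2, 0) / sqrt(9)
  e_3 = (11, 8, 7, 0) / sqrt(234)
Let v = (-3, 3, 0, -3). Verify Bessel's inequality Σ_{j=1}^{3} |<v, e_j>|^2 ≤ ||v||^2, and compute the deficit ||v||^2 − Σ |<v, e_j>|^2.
Σ |<v, e_j>|^2 = 477/26; ||v||^2 = 27; deficit = 225/26

Write each e_j = u_j / sqrt(<u_j, u_j>) where u_j is the displayed integer vector. Then <v, e_j> = <v, u_j> / sqrt(<u_j, u_j>), so |<v, e_j>|^2 = <v, u_j>^2 / <u_j, u_j>.
Coefficients: <v, e_1> = -3/sqrt(1), <v, e_2> = -9/sqrt(9), <v, e_3> = -9/sqrt(234).
Square and sum: Σ |<v, e_j>|^2 = 477/26.
Compute ||v||^2 = v·v = 27.
Deficit = 27 − 477/26 = 225/26 ≥ 0, confirming Bessel's inequality. (The deficit equals ||v − Σ <v,e_j> e_j||^2, the squared distance from v to span{e_j}.)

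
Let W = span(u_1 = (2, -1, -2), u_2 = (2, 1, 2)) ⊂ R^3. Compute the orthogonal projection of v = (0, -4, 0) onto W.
proj_W(v) = (0, -4/5, -8/5)

Set up U = [u_1 | ... | u_2] ∈ R^(3×2). The projector onto W = col(U) is P = U (U^T U)^(-1) U^T.
Compute U^T U =
  [9, -1]
  [-1, 9],
and U^T v = (4, -4).
Solve U^T U · c = U^T v for the coefficients: c = (2/5, -2/5). The projection is proj_W(v) = U c.
Check: (v - proj_W(v)) · u_1 = 0  (should be 0).
Check: (v - proj_W(v)) · u_2 = 0  (should be 0).
Result: proj_W(v) = (0, -4/5, -8/5).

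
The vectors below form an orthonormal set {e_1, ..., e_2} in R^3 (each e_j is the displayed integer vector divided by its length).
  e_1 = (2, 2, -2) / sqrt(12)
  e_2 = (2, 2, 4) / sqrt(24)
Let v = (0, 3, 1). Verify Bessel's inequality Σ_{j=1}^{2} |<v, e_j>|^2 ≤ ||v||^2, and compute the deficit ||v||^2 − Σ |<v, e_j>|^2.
Σ |<v, e_j>|^2 = 11/2; ||v||^2 = 10; deficit = 9/2

Write each e_j = u_j / sqrt(<u_j, u_j>) where u_j is the displayed integer vector. Then <v, e_j> = <v, u_j> / sqrt(<u_j, u_j>), so |<v, e_j>|^2 = <v, u_j>^2 / <u_j, u_j>.
Coefficients: <v, e_1> = 4/sqrt(12), <v, e_2> = 10/sqrt(24).
Square and sum: Σ |<v, e_j>|^2 = 11/2.
Compute ||v||^2 = v·v = 10.
Deficit = 10 − 11/2 = 9/2 ≥ 0, confirming Bessel's inequality. (The deficit equals ||v − Σ <v,e_j> e_j||^2, the squared distance from v to span{e_j}.)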